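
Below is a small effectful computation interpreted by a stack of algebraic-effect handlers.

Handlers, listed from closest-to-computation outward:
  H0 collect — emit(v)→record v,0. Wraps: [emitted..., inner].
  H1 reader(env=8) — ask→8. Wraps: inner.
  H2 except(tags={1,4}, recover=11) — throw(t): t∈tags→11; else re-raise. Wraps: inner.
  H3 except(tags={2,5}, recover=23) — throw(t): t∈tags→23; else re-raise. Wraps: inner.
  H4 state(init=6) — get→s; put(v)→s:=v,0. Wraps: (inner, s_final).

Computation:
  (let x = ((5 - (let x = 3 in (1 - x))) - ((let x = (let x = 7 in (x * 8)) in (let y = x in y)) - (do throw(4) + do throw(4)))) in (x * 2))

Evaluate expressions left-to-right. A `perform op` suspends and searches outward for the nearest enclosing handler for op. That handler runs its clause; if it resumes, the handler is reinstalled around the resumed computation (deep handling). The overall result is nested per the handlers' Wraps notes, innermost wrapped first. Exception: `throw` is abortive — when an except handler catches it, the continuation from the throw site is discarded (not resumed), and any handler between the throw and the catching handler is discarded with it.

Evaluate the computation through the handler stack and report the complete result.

Evaluation trace:
throw(4) @ H2 caught ⇒ 11
H3 returns 11
H4 returns (11, 6)
= (11, 6)

Answer: (11, 6)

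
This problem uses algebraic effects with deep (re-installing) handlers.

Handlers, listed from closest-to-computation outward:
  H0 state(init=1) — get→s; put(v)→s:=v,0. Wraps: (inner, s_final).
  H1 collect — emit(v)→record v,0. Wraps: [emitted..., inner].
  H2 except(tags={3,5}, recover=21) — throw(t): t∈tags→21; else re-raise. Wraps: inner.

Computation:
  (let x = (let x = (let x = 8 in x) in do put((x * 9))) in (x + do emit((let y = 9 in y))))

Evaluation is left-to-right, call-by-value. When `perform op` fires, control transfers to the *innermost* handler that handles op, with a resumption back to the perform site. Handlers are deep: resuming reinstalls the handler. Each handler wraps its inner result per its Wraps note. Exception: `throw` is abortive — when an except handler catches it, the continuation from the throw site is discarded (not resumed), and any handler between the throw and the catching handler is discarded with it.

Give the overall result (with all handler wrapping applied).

Answer: [9, (0, 72)]

Step-by-step:
put(72) @ H0 ⇒ s:=72
emit(9) @ H1 ⇒ out+=9
H0 returns (0, 72)
H1 returns [9, (0, 72)]
H2 returns [9, (0, 72)]
= [9, (0, 72)]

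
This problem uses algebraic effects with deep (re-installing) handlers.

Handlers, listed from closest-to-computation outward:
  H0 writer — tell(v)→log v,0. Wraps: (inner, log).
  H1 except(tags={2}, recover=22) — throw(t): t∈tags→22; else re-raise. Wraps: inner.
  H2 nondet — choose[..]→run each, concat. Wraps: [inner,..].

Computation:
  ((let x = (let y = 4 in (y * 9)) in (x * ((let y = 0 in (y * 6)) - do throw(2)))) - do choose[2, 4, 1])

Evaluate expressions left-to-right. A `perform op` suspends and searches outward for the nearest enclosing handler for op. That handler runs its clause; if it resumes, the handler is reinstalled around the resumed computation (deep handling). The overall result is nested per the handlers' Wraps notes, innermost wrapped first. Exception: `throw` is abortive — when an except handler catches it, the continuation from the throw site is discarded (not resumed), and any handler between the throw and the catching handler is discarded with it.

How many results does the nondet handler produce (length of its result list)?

Answer: 1

Evaluation trace:
throw(2) @ H1 caught ⇒ 22
H2 returns [22]
= [22]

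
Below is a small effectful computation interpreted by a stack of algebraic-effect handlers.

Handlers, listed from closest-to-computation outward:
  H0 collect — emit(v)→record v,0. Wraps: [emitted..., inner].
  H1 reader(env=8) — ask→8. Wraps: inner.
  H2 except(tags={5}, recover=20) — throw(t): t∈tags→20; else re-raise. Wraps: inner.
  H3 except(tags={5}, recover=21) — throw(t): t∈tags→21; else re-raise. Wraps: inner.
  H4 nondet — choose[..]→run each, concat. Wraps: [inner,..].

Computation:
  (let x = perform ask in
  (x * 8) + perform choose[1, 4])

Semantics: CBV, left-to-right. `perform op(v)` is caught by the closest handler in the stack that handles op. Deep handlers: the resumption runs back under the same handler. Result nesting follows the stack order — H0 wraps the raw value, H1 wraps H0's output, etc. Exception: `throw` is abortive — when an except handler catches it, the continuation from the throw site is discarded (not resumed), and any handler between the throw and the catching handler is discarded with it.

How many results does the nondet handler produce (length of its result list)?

Answer: 2

Working:
ask @ H1 ⇒ 8
choose[1, 4] @ H4
  branch[0] choose=1:
    H0 returns [65]
    H1 returns [65]
    H2 returns [65]
    H3 returns [65]
    H4 returns [[65]]
  branch[1] choose=4:
    H0 returns [68]
    H1 returns [68]
    H2 returns [68]
    H3 returns [68]
    H4 returns [[68]]
= [[65], [68]]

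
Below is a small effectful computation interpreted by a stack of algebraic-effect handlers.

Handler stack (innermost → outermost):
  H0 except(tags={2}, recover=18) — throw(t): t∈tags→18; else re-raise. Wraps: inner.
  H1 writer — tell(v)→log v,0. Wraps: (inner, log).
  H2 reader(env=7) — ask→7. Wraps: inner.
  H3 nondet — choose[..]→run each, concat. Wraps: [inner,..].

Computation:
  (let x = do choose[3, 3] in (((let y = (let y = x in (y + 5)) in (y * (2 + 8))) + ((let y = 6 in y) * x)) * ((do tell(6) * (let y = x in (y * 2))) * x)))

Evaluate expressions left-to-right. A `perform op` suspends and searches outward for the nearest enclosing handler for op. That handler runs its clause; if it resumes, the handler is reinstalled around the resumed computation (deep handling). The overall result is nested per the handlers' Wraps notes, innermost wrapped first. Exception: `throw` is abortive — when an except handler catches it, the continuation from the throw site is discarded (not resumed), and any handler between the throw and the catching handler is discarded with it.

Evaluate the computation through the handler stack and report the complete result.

Working:
choose[3, 3] @ H3
  branch[0] choose=3:
    tell(6) @ H1 ⇒ log+=6
    H0 returns 0
    H1 returns (0, (6))
    H2 returns (0, (6))
    H3 returns [(0, (6))]
  branch[1] choose=3:
    tell(6) @ H1 ⇒ log+=6
    H0 returns 0
    H1 returns (0, (6))
    H2 returns (0, (6))
    H3 returns [(0, (6))]
= [(0, (6)), (0, (6))]

Answer: [(0, (6)), (0, (6))]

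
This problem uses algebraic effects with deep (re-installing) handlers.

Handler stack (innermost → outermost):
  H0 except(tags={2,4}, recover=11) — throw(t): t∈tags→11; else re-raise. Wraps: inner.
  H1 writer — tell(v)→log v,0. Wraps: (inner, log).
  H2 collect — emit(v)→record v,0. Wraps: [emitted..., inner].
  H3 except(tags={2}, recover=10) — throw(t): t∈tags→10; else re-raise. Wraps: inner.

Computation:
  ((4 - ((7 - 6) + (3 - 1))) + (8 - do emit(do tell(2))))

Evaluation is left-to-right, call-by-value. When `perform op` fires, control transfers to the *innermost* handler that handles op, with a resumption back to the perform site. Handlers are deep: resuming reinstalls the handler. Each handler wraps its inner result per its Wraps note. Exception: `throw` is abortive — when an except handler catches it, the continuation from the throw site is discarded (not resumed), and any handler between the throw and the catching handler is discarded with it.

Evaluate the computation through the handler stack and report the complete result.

Answer: [0, (9, (2))]

Step-by-step:
tell(2) @ H1 ⇒ log+=2
emit(0) @ H2 ⇒ out+=0
H0 returns 9
H1 returns (9, (2))
H2 returns [0, (9, (2))]
H3 returns [0, (9, (2))]
= [0, (9, (2))]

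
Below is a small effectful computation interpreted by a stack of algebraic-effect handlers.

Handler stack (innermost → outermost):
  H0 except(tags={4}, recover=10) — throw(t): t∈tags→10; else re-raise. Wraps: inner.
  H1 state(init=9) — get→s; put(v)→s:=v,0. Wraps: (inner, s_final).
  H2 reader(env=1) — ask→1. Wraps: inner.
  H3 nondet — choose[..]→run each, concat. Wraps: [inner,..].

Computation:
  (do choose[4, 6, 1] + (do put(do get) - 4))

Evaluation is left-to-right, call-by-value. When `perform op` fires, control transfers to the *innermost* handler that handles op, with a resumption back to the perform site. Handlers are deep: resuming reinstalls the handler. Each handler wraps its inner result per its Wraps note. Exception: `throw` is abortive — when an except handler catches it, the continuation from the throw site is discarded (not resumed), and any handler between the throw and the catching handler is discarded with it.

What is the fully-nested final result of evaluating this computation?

Answer: [(0, 9), (2, 9), (-3, 9)]

Working:
choose[4, 6, 1] @ H3
  branch[0] choose=4:
    get @ H1 ⇒ 9
    put(9) @ H1 ⇒ s:=9
    H0 returns 0
    H1 returns (0, 9)
    H2 returns (0, 9)
    H3 returns [(0, 9)]
  branch[1] choose=6:
    get @ H1 ⇒ 9
    put(9) @ H1 ⇒ s:=9
    H0 returns 2
    H1 returns (2, 9)
    H2 returns (2, 9)
    H3 returns [(2, 9)]
  branch[2] choose=1:
    get @ H1 ⇒ 9
    put(9) @ H1 ⇒ s:=9
    H0 returns -3
    H1 returns (-3, 9)
    H2 returns (-3, 9)
    H3 returns [(-3, 9)]
= [(0, 9), (2, 9), (-3, 9)]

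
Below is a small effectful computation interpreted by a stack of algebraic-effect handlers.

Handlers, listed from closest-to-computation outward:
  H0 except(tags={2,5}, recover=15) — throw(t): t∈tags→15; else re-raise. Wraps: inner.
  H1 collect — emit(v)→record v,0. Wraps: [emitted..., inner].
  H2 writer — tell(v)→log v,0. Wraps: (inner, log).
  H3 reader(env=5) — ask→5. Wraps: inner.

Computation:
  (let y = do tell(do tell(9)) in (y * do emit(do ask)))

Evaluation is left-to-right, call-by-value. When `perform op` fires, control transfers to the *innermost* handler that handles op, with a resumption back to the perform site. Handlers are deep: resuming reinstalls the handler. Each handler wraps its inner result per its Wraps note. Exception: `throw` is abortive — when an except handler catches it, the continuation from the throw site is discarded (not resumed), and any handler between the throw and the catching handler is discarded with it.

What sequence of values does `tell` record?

Step-by-step:
tell(9) @ H2 ⇒ log+=9
tell(0) @ H2 ⇒ log+=0
ask @ H3 ⇒ 5
emit(5) @ H1 ⇒ out+=5
H0 returns 0
H1 returns [5, 0]
H2 returns ([5, 0], (9, 0))
H3 returns ([5, 0], (9, 0))
= ([5, 0], (9, 0))

Answer: (9, 0)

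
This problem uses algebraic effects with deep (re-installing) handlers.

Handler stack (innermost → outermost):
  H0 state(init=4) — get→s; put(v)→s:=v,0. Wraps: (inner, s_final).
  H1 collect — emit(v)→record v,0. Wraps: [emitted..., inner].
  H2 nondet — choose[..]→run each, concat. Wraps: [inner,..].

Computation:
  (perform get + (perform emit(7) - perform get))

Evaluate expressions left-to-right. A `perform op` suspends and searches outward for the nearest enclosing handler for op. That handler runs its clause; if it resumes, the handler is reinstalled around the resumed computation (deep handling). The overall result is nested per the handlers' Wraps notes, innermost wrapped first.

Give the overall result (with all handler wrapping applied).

Answer: [[7, (0, 4)]]

Working:
get @ H0 ⇒ 4
emit(7) @ H1 ⇒ out+=7
get @ H0 ⇒ 4
H0 returns (0, 4)
H1 returns [7, (0, 4)]
H2 returns [[7, (0, 4)]]
= [[7, (0, 4)]]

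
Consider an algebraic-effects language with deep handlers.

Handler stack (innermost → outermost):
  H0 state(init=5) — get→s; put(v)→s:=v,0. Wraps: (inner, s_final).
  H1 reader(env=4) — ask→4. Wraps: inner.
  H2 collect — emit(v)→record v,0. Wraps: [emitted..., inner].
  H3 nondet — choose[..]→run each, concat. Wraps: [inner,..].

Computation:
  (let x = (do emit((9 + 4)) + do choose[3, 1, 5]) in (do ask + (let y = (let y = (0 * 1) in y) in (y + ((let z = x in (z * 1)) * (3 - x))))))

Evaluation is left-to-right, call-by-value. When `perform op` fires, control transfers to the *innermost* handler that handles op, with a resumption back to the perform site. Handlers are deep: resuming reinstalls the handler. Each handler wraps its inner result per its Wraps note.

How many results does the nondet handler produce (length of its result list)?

Step-by-step:
emit(13) @ H2 ⇒ out+=13
choose[3, 1, 5] @ H3
  branch[0] choose=3:
    ask @ H1 ⇒ 4
    H0 returns (4, 5)
    H1 returns (4, 5)
    H2 returns [13, (4, 5)]
    H3 returns [[13, (4, 5)]]
  branch[1] choose=1:
    ask @ H1 ⇒ 4
    H0 returns (6, 5)
    H1 returns (6, 5)
    H2 returns [13, (6, 5)]
    H3 returns [[13, (6, 5)]]
  branch[2] choose=5:
    ask @ H1 ⇒ 4
    H0 returns (-6, 5)
    H1 returns (-6, 5)
    H2 returns [13, (-6, 5)]
    H3 returns [[13, (-6, 5)]]
= [[13, (4, 5)], [13, (6, 5)], [13, (-6, 5)]]

Answer: 3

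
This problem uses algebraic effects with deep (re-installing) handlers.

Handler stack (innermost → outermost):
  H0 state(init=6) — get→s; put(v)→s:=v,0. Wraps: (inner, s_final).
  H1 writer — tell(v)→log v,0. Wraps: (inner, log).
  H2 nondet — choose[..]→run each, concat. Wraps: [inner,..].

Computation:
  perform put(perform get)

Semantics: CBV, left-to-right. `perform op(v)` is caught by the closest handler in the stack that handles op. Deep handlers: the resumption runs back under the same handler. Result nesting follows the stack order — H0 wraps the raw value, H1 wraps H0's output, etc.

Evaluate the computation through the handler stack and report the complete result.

Answer: [((0, 6), ())]

Evaluation trace:
get @ H0 ⇒ 6
put(6) @ H0 ⇒ s:=6
H0 returns (0, 6)
H1 returns ((0, 6), ())
H2 returns [((0, 6), ())]
= [((0, 6), ())]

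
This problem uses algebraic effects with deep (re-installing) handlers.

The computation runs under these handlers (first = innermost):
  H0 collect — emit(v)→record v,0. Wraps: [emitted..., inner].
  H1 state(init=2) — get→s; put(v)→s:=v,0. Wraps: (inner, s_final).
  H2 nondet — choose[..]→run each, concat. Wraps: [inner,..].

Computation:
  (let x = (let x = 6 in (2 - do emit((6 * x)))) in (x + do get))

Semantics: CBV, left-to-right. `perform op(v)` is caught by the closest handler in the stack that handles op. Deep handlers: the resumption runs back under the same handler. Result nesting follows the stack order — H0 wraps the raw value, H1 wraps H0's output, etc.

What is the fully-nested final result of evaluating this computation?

Evaluation trace:
emit(36) @ H0 ⇒ out+=36
get @ H1 ⇒ 2
H0 returns [36, 4]
H1 returns ([36, 4], 2)
H2 returns [([36, 4], 2)]
= [([36, 4], 2)]

Answer: [([36, 4], 2)]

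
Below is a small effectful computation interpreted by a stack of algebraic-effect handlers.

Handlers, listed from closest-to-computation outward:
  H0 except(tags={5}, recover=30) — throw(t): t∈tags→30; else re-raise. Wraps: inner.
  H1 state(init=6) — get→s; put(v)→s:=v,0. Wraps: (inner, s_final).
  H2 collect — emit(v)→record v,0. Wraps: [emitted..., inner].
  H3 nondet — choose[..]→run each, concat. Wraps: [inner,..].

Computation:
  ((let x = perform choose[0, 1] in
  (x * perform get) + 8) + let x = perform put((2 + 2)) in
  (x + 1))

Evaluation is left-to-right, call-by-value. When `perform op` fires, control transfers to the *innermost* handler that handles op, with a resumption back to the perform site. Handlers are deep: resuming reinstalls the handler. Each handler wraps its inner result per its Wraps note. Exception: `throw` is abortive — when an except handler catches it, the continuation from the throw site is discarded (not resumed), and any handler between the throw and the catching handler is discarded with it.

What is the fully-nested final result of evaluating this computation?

Working:
choose[0, 1] @ H3
  branch[0] choose=0:
    get @ H1 ⇒ 6
    put(4) @ H1 ⇒ s:=4
    H0 returns 9
    H1 returns (9, 4)
    H2 returns [(9, 4)]
    H3 returns [[(9, 4)]]
  branch[1] choose=1:
    get @ H1 ⇒ 6
    put(4) @ H1 ⇒ s:=4
    H0 returns 15
    H1 returns (15, 4)
    H2 returns [(15, 4)]
    H3 returns [[(15, 4)]]
= [[(9, 4)], [(15, 4)]]

Answer: [[(9, 4)], [(15, 4)]]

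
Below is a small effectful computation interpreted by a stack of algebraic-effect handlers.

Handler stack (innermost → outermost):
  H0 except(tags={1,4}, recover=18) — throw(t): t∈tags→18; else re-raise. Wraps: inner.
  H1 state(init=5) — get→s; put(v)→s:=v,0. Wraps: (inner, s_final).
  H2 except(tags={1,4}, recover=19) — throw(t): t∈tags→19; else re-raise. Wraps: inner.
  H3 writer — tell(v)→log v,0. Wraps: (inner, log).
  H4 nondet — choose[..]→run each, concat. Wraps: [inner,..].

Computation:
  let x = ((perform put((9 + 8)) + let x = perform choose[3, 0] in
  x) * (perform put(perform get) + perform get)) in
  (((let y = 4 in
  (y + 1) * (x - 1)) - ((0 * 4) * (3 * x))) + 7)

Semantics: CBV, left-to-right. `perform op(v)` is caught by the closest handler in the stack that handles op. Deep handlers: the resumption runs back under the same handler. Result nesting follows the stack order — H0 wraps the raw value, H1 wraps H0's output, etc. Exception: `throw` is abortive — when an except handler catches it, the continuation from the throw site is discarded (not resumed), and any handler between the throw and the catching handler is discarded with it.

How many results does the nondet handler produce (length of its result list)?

Answer: 2

Evaluation trace:
put(17) @ H1 ⇒ s:=17
choose[3, 0] @ H4
  branch[0] choose=3:
    get @ H1 ⇒ 17
    put(17) @ H1 ⇒ s:=17
    get @ H1 ⇒ 17
    H0 returns 257
    H1 returns (257, 17)
    H2 returns (257, 17)
    H3 returns ((257, 17), ())
    H4 returns [((257, 17), ())]
  branch[1] choose=0:
    get @ H1 ⇒ 17
    put(17) @ H1 ⇒ s:=17
    get @ H1 ⇒ 17
    H0 returns 2
    H1 returns (2, 17)
    H2 returns (2, 17)
    H3 returns ((2, 17), ())
    H4 returns [((2, 17), ())]
= [((257, 17), ()), ((2, 17), ())]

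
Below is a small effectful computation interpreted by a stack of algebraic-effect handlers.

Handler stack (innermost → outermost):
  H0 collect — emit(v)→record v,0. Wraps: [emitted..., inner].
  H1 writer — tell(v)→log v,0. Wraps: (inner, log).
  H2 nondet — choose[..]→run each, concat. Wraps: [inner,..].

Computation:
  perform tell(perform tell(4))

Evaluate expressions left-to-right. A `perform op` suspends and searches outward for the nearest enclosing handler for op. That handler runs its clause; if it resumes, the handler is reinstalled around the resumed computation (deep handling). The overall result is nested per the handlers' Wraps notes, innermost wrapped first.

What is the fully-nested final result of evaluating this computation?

Answer: [([0], (4, 0))]

Working:
tell(4) @ H1 ⇒ log+=4
tell(0) @ H1 ⇒ log+=0
H0 returns [0]
H1 returns ([0], (4, 0))
H2 returns [([0], (4, 0))]
= [([0], (4, 0))]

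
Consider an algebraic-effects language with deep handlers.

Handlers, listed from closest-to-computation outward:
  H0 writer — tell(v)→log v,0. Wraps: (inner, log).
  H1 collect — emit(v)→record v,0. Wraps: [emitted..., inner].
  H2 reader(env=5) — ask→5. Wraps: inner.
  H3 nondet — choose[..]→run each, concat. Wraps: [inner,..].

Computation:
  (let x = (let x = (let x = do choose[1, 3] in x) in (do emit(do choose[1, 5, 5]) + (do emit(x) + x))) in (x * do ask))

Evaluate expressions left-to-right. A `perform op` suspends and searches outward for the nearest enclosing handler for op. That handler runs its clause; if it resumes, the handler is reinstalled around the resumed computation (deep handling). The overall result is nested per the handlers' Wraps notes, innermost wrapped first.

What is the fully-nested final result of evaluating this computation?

Answer: [[1, 1, (5, ())], [5, 1, (5, ())], [5, 1, (5, ())], [1, 3, (15, ())], [5, 3, (15, ())], [5, 3, (15, ())]]

Step-by-step:
choose[1, 3] @ H3
  branch[0] choose=1:
    choose[1, 5, 5] @ H3
      branch[0] choose=1:
        emit(1) @ H1 ⇒ out+=1
        emit(1) @ H1 ⇒ out+=1
        ask @ H2 ⇒ 5
        H0 returns (5, ())
        H1 returns [1, 1, (5, ())]
        H2 returns [1, 1, (5, ())]
        H3 returns [[1, 1, (5, ())]]
      branch[1] choose=5:
        emit(5) @ H1 ⇒ out+=5
        emit(1) @ H1 ⇒ out+=1
        ask @ H2 ⇒ 5
        H0 returns (5, ())
        H1 returns [5, 1, (5, ())]
        H2 returns [5, 1, (5, ())]
        H3 returns [[5, 1, (5, ())]]
      branch[2] choose=5:
        emit(5) @ H1 ⇒ out+=5
        emit(1) @ H1 ⇒ out+=1
        ask @ H2 ⇒ 5
        H0 returns (5, ())
        H1 returns [5, 1, (5, ())]
        H2 returns [5, 1, (5, ())]
        H3 returns [[5, 1, (5, ())]]
  branch[1] choose=3:
    choose[1, 5, 5] @ H3
      branch[0] choose=1:
        emit(1) @ H1 ⇒ out+=1
        emit(3) @ H1 ⇒ out+=3
        ask @ H2 ⇒ 5
        H0 returns (15, ())
        H1 returns [1, 3, (15, ())]
        H2 returns [1, 3, (15, ())]
        H3 returns [[1, 3, (15, ())]]
      branch[1] choose=5:
        emit(5) @ H1 ⇒ out+=5
        emit(3) @ H1 ⇒ out+=3
        ask @ H2 ⇒ 5
        H0 returns (15, ())
        H1 returns [5, 3, (15, ())]
        H2 returns [5, 3, (15, ())]
        H3 returns [[5, 3, (15, ())]]
      branch[2] choose=5:
        emit(5) @ H1 ⇒ out+=5
        emit(3) @ H1 ⇒ out+=3
        ask @ H2 ⇒ 5
        H0 returns (15, ())
        H1 returns [5, 3, (15, ())]
        H2 returns [5, 3, (15, ())]
        H3 returns [[5, 3, (15, ())]]
= [[1, 1, (5, ())], [5, 1, (5, ())], [5, 1, (5, ())], [1, 3, (15, ())], [5, 3, (15, ())], [5, 3, (15, ())]]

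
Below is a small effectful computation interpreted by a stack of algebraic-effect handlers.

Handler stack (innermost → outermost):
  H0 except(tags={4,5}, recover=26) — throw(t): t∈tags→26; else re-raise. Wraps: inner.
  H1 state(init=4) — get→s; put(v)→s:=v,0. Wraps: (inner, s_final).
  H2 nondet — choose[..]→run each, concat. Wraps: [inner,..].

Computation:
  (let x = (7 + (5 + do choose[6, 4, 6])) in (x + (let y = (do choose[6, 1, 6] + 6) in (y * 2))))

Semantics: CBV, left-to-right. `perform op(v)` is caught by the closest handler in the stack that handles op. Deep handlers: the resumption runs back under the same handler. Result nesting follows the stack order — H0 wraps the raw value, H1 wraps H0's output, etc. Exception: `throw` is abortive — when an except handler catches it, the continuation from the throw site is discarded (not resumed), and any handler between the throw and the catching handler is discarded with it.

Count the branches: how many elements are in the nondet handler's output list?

Step-by-step:
choose[6, 4, 6] @ H2
  branch[0] choose=6:
    choose[6, 1, 6] @ H2
      branch[0] choose=6:
        H0 returns 42
        H1 returns (42, 4)
        H2 returns [(42, 4)]
      branch[1] choose=1:
        H0 returns 32
        H1 returns (32, 4)
        H2 returns [(32, 4)]
      branch[2] choose=6:
        H0 returns 42
        H1 returns (42, 4)
        H2 returns [(42, 4)]
  branch[1] choose=4:
    choose[6, 1, 6] @ H2
      branch[0] choose=6:
        H0 returns 40
        H1 returns (40, 4)
        H2 returns [(40, 4)]
      branch[1] choose=1:
        H0 returns 30
        H1 returns (30, 4)
        H2 returns [(30, 4)]
      branch[2] choose=6:
        H0 returns 40
        H1 returns (40, 4)
        H2 returns [(40, 4)]
  branch[2] choose=6:
    choose[6, 1, 6] @ H2
      branch[0] choose=6:
        H0 returns 42
        H1 returns (42, 4)
        H2 returns [(42, 4)]
      branch[1] choose=1:
        H0 returns 32
        H1 returns (32, 4)
        H2 returns [(32, 4)]
      branch[2] choose=6:
        H0 returns 42
        H1 returns (42, 4)
        H2 returns [(42, 4)]
= [(42, 4), (32, 4), (42, 4), (40, 4), (30, 4), (40, 4), (42, 4), (32, 4), (42, 4)]

Answer: 9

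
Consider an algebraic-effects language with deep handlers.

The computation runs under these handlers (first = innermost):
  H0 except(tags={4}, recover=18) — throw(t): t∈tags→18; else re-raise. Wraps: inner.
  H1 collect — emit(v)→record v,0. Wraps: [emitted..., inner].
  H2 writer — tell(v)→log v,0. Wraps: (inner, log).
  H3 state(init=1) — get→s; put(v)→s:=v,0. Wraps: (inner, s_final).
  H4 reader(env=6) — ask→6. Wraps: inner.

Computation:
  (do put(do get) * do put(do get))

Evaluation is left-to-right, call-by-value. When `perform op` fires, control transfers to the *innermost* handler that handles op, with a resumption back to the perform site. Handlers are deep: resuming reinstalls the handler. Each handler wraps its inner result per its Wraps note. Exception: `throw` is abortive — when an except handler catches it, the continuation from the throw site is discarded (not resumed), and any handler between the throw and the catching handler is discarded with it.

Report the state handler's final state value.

Working:
get @ H3 ⇒ 1
put(1) @ H3 ⇒ s:=1
get @ H3 ⇒ 1
put(1) @ H3 ⇒ s:=1
H0 returns 0
H1 returns [0]
H2 returns ([0], ())
H3 returns (([0], ()), 1)
H4 returns (([0], ()), 1)
= (([0], ()), 1)

Answer: 1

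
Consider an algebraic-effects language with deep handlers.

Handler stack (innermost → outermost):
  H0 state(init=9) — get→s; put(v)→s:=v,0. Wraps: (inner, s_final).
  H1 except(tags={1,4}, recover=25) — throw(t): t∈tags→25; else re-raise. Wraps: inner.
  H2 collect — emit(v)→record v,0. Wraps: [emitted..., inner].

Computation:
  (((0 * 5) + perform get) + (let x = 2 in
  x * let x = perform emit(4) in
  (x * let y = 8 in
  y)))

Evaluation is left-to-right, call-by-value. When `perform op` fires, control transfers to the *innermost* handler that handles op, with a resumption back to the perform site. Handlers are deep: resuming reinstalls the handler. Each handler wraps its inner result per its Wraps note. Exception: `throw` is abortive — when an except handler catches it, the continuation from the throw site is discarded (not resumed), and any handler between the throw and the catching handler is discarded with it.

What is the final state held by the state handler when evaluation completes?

Evaluation trace:
get @ H0 ⇒ 9
emit(4) @ H2 ⇒ out+=4
H0 returns (9, 9)
H1 returns (9, 9)
H2 returns [4, (9, 9)]
= [4, (9, 9)]

Answer: 9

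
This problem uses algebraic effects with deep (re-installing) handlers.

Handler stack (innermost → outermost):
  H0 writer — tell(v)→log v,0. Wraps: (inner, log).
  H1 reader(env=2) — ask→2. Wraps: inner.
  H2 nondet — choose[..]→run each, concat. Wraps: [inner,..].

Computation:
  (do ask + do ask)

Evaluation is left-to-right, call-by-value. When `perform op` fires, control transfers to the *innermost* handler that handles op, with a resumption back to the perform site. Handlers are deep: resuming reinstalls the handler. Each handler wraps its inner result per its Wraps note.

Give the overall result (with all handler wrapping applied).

Step-by-step:
ask @ H1 ⇒ 2
ask @ H1 ⇒ 2
H0 returns (4, ())
H1 returns (4, ())
H2 returns [(4, ())]
= [(4, ())]

Answer: [(4, ())]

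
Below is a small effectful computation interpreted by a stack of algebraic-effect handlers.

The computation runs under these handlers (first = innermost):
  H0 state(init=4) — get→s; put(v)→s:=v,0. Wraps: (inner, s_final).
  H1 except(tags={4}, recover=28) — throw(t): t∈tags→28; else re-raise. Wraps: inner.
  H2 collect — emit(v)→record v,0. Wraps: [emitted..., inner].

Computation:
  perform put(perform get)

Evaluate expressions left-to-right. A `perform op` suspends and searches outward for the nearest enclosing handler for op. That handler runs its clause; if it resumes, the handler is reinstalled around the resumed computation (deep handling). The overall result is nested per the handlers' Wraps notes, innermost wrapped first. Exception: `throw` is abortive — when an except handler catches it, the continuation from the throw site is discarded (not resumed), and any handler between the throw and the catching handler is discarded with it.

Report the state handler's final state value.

Answer: 4

Step-by-step:
get @ H0 ⇒ 4
put(4) @ H0 ⇒ s:=4
H0 returns (0, 4)
H1 returns (0, 4)
H2 returns [(0, 4)]
= [(0, 4)]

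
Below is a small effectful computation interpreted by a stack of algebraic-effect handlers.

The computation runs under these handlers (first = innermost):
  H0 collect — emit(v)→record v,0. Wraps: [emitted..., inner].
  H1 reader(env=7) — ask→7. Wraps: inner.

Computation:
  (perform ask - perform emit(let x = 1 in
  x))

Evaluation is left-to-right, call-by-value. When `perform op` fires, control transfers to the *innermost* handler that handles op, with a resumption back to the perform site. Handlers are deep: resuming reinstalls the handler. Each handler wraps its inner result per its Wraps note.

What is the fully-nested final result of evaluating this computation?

Working:
ask @ H1 ⇒ 7
emit(1) @ H0 ⇒ out+=1
H0 returns [1, 7]
H1 returns [1, 7]
= [1, 7]

Answer: [1, 7]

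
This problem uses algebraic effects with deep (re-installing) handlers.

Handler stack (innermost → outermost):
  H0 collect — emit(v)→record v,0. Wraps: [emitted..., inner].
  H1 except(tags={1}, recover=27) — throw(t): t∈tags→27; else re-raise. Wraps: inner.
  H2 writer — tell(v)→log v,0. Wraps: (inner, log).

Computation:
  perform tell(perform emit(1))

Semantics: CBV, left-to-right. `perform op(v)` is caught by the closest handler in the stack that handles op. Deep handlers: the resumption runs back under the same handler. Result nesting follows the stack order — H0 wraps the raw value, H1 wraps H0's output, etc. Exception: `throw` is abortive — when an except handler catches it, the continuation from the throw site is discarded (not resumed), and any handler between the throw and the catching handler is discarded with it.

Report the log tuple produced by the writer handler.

Answer: (0)

Working:
emit(1) @ H0 ⇒ out+=1
tell(0) @ H2 ⇒ log+=0
H0 returns [1, 0]
H1 returns [1, 0]
H2 returns ([1, 0], (0))
= ([1, 0], (0))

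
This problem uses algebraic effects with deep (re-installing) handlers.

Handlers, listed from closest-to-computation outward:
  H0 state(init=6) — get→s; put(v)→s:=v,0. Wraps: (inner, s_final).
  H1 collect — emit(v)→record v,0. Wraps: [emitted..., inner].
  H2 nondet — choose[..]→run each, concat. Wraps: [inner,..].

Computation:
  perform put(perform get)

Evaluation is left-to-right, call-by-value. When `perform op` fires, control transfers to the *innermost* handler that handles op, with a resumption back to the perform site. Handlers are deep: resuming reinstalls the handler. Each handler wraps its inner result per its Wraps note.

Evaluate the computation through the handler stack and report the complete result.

Evaluation trace:
get @ H0 ⇒ 6
put(6) @ H0 ⇒ s:=6
H0 returns (0, 6)
H1 returns [(0, 6)]
H2 returns [[(0, 6)]]
= [[(0, 6)]]

Answer: [[(0, 6)]]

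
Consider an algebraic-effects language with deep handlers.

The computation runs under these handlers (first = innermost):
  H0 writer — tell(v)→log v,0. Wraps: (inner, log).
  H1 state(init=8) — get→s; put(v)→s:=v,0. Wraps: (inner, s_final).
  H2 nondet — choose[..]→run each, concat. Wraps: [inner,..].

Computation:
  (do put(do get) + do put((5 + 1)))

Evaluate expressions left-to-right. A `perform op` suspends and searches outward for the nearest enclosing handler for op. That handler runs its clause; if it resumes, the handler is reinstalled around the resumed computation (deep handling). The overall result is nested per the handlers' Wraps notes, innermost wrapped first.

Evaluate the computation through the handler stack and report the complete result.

Answer: [((0, ()), 6)]

Working:
get @ H1 ⇒ 8
put(8) @ H1 ⇒ s:=8
put(6) @ H1 ⇒ s:=6
H0 returns (0, ())
H1 returns ((0, ()), 6)
H2 returns [((0, ()), 6)]
= [((0, ()), 6)]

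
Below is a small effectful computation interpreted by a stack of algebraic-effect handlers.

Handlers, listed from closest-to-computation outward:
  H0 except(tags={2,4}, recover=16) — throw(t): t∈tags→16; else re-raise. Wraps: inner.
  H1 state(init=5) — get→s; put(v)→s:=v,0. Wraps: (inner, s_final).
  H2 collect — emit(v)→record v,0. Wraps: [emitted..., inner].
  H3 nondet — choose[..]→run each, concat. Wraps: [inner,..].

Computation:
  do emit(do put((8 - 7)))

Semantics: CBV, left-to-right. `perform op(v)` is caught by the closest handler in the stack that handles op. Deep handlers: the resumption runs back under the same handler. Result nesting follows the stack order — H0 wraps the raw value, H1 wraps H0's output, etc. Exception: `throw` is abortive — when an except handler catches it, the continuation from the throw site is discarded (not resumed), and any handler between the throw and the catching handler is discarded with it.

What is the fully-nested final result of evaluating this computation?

Answer: [[0, (0, 1)]]

Step-by-step:
put(1) @ H1 ⇒ s:=1
emit(0) @ H2 ⇒ out+=0
H0 returns 0
H1 returns (0, 1)
H2 returns [0, (0, 1)]
H3 returns [[0, (0, 1)]]
= [[0, (0, 1)]]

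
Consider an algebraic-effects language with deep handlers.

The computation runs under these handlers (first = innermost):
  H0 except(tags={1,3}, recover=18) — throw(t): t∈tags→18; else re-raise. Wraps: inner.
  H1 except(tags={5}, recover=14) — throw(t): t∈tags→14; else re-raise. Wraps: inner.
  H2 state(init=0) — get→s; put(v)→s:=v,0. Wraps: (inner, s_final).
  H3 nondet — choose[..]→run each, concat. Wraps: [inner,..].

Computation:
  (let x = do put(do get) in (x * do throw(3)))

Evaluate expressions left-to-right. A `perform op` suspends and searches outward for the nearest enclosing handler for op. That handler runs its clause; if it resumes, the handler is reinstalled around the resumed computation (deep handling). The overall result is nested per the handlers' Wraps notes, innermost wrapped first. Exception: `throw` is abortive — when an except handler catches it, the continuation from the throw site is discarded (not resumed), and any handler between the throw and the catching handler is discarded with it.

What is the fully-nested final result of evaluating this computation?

Answer: [(18, 0)]

Step-by-step:
get @ H2 ⇒ 0
put(0) @ H2 ⇒ s:=0
throw(3) @ H0 caught ⇒ 18
H1 returns 18
H2 returns (18, 0)
H3 returns [(18, 0)]
= [(18, 0)]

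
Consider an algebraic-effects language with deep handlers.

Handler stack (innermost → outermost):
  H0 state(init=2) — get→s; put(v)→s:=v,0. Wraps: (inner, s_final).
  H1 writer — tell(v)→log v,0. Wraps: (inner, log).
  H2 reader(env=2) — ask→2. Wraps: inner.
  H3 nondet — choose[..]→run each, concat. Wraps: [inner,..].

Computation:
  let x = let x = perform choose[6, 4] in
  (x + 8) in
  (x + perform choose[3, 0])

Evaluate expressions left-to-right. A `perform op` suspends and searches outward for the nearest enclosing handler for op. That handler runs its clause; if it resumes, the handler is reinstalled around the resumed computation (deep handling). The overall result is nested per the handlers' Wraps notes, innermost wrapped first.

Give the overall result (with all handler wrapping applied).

Working:
choose[6, 4] @ H3
  branch[0] choose=6:
    choose[3, 0] @ H3
      branch[0] choose=3:
        H0 returns (17, 2)
        H1 returns ((17, 2), ())
        H2 returns ((17, 2), ())
        H3 returns [((17, 2), ())]
      branch[1] choose=0:
        H0 returns (14, 2)
        H1 returns ((14, 2), ())
        H2 returns ((14, 2), ())
        H3 returns [((14, 2), ())]
  branch[1] choose=4:
    choose[3, 0] @ H3
      branch[0] choose=3:
        H0 returns (15, 2)
        H1 returns ((15, 2), ())
        H2 returns ((15, 2), ())
        H3 returns [((15, 2), ())]
      branch[1] choose=0:
        H0 returns (12, 2)
        H1 returns ((12, 2), ())
        H2 returns ((12, 2), ())
        H3 returns [((12, 2), ())]
= [((17, 2), ()), ((14, 2), ()), ((15, 2), ()), ((12, 2), ())]

Answer: [((17, 2), ()), ((14, 2), ()), ((15, 2), ()), ((12, 2), ())]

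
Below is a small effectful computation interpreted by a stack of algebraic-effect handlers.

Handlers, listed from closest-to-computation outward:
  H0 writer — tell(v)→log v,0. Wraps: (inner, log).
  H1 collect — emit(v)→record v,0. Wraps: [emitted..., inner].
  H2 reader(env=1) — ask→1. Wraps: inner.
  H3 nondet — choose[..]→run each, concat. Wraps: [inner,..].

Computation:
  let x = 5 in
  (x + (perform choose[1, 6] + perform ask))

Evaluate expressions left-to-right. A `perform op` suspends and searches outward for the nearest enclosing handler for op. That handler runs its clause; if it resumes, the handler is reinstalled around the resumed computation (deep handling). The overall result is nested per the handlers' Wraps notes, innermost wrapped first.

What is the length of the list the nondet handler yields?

Answer: 2

Step-by-step:
choose[1, 6] @ H3
  branch[0] choose=1:
    ask @ H2 ⇒ 1
    H0 returns (7, ())
    H1 returns [(7, ())]
    H2 returns [(7, ())]
    H3 returns [[(7, ())]]
  branch[1] choose=6:
    ask @ H2 ⇒ 1
    H0 returns (12, ())
    H1 returns [(12, ())]
    H2 returns [(12, ())]
    H3 returns [[(12, ())]]
= [[(7, ())], [(12, ())]]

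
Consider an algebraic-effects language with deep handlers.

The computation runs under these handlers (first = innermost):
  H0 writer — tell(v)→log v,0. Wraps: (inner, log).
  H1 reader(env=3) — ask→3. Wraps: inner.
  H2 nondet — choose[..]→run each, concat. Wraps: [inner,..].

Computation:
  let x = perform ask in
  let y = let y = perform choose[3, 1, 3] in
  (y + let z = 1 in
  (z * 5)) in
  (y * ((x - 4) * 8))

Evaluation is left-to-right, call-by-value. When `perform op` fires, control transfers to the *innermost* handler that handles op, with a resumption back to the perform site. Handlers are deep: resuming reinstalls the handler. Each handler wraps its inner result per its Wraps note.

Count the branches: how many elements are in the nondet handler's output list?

Answer: 3

Evaluation trace:
ask @ H1 ⇒ 3
choose[3, 1, 3] @ H2
  branch[0] choose=3:
    H0 returns (-64, ())
    H1 returns (-64, ())
    H2 returns [(-64, ())]
  branch[1] choose=1:
    H0 returns (-48, ())
    H1 returns (-48, ())
    H2 returns [(-48, ())]
  branch[2] choose=3:
    H0 returns (-64, ())
    H1 returns (-64, ())
    H2 returns [(-64, ())]
= [(-64, ()), (-48, ()), (-64, ())]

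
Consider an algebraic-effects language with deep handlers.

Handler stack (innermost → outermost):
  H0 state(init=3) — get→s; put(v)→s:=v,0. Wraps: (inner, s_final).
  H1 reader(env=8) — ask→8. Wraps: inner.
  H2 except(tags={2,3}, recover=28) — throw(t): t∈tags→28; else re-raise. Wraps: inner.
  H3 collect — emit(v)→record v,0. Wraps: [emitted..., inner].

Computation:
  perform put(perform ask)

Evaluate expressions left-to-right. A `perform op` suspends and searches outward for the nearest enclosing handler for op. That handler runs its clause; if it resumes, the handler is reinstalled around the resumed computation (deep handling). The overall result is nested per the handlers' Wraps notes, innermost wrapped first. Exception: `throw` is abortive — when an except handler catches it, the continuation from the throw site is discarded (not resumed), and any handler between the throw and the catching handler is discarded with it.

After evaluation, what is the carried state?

Step-by-step:
ask @ H1 ⇒ 8
put(8) @ H0 ⇒ s:=8
H0 returns (0, 8)
H1 returns (0, 8)
H2 returns (0, 8)
H3 returns [(0, 8)]
= [(0, 8)]

Answer: 8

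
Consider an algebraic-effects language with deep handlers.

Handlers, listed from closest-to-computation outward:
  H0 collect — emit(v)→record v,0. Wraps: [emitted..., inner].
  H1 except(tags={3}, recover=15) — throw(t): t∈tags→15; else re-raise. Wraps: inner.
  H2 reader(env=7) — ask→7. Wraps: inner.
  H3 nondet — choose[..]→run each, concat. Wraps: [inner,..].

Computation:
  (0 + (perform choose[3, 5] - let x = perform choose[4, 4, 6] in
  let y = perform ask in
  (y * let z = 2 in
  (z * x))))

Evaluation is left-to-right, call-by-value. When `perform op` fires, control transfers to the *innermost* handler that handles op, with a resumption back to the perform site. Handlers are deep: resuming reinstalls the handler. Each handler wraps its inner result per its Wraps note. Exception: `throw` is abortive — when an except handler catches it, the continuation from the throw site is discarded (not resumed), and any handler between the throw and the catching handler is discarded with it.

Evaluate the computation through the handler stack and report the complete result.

Working:
choose[3, 5] @ H3
  branch[0] choose=3:
    choose[4, 4, 6] @ H3
      branch[0] choose=4:
        ask @ H2 ⇒ 7
        H0 returns [-53]
        H1 returns [-53]
        H2 returns [-53]
        H3 returns [[-53]]
      branch[1] choose=4:
        ask @ H2 ⇒ 7
        H0 returns [-53]
        H1 returns [-53]
        H2 returns [-53]
        H3 returns [[-53]]
      branch[2] choose=6:
        ask @ H2 ⇒ 7
        H0 returns [-81]
        H1 returns [-81]
        H2 returns [-81]
        H3 returns [[-81]]
  branch[1] choose=5:
    choose[4, 4, 6] @ H3
      branch[0] choose=4:
        ask @ H2 ⇒ 7
        H0 returns [-51]
        H1 returns [-51]
        H2 returns [-51]
        H3 returns [[-51]]
      branch[1] choose=4:
        ask @ H2 ⇒ 7
        H0 returns [-51]
        H1 returns [-51]
        H2 returns [-51]
        H3 returns [[-51]]
      branch[2] choose=6:
        ask @ H2 ⇒ 7
        H0 returns [-79]
        H1 returns [-79]
        H2 returns [-79]
        H3 returns [[-79]]
= [[-53], [-53], [-81], [-51], [-51], [-79]]

Answer: [[-53], [-53], [-81], [-51], [-51], [-79]]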